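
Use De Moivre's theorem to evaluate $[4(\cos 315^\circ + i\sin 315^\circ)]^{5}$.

By De Moivre: z^n = r^n(cos(nθ) + i sin(nθ))
= 4^5(cos(5*315°) + i sin(5*315°))
= 1024(cos 135° + i sin 135°)
= -512*sqrt(2) + 512*sqrt(2)i


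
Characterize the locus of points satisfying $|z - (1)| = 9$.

|z - z0| = r describes a circle centered at z0 with radius r
Here z0 = 1 and r = 9
Locus: Circle centered at (1, 0) with radius 9


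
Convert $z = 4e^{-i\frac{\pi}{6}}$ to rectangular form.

a = r cos θ = 4 * sqrt(3)/2 = 2*sqrt(3)
b = r sin θ = 4 * -1/2 = -2
z = 2*sqrt(3) - 2i


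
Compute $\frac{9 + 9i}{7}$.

Divisor is real, so divide each part by 7:
= 9/7 + (9/7)i


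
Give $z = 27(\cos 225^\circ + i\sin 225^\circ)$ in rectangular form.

a = r cos θ = 27 * -sqrt(2)/2 = -27*sqrt(2)/2
b = r sin θ = 27 * -sqrt(2)/2 = -27*sqrt(2)/2
z = -27*sqrt(2)/2 - (27*sqrt(2)/2)i


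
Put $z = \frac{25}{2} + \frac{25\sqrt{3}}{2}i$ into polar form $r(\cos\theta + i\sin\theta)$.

r = |z| = sqrt(a^2 + b^2) = sqrt((25/2)^2 + (25*sqrt(3)/2)^2) = sqrt(625/4 + 1875/4) = sqrt(625) = 25
θ = arctan(b/a) = arctan(21.6506/12.5) (quadrant-adjusted) = 60°
z = 25(cos 60° + i sin 60°)


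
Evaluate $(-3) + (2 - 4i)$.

(-3 + 2) + (0 + (-4))i = -1 - 4i


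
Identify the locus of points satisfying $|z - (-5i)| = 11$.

|z - z0| = r describes a circle centered at z0 with radius r
Here z0 = -5i and r = 11
Locus: Circle centered at (0, -5) with radius 11


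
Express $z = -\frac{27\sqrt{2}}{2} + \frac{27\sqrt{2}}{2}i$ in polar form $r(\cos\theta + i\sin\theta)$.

r = |z| = sqrt(a^2 + b^2) = sqrt((-27*sqrt(2)/2)^2 + (27*sqrt(2)/2)^2) = sqrt(729/2 + 729/2) = sqrt(729) = 27
θ = arctan(b/a) = arctan(19.0919/-19.0919) (quadrant-adjusted) = 135°
z = 27(cos 135° + i sin 135°)


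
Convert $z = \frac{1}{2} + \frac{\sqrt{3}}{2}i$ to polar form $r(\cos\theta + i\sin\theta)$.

r = |z| = sqrt(a^2 + b^2) = sqrt((1/2)^2 + (sqrt(3)/2)^2) = sqrt(1/4 + 3/4) = sqrt(1) = 1
θ = arctan(b/a) = arctan(0.866/0.5) (quadrant-adjusted) = 60°
z = 1(cos 60° + i sin 60°)


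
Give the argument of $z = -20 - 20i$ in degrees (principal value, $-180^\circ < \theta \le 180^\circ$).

θ = arctan(b/a) = arctan(-20/-20) (quadrant-adjusted) = -135°


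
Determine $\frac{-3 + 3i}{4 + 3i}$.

Multiply numerator and denominator by conjugate (4 - 3i):
= (-3 + 3i)(4 - 3i) / (4^2 + 3^2)
= (-3 + 21i) / 25
= -3/25 + (21/25)i


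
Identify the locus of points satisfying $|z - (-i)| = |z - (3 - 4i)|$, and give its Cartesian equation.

|z - z1| = |z - z2| means z is equidistant from z1 and z2,
i.e. the perpendicular bisector of the segment from (0, -1) to (3, -4) (midpoint (3/2, -5/2)).
With z = x + yi, square both sides:
(x - 0)^2 + (y - (-1))^2 = (x - 3)^2 + (y - (-4))^2
The x^2 and y^2 terms cancel: 6x + (-6)y = 25 - 1 = 24
Simplify: x - y = 4
Locus: Perpendicular bisector of the segment from (0, -1) to (3, -4): the line x - y = 4


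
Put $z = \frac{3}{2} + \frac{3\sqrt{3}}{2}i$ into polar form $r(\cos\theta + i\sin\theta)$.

r = |z| = sqrt(a^2 + b^2) = sqrt((3/2)^2 + (3*sqrt(3)/2)^2) = sqrt(9/4 + 27/4) = sqrt(9) = 3
θ = arctan(b/a) = arctan(2.5981/1.5) (quadrant-adjusted) = 60°
z = 3(cos 60° + i sin 60°)


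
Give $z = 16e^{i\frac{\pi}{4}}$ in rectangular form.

a = r cos θ = 16 * sqrt(2)/2 = 8*sqrt(2)
b = r sin θ = 16 * sqrt(2)/2 = 8*sqrt(2)
z = 8*sqrt(2) + 8*sqrt(2)i


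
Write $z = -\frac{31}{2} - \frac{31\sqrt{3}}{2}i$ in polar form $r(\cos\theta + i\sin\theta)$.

r = |z| = sqrt(a^2 + b^2) = sqrt((-31/2)^2 + (-31*sqrt(3)/2)^2) = sqrt(961/4 + 2883/4) = sqrt(961) = 31
θ = arctan(b/a) = arctan(-26.8468/-15.5) (quadrant-adjusted) = 240°
z = 31(cos 240° + i sin 240°)


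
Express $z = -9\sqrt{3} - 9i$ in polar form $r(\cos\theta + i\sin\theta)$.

r = |z| = sqrt(a^2 + b^2) = sqrt((-9*sqrt(3))^2 + (-9)^2) = sqrt(243 + 81) = sqrt(324) = 18
θ = arctan(b/a) = arctan(-9/-15.5885) (quadrant-adjusted) = 210°
z = 18(cos 210° + i sin 210°)


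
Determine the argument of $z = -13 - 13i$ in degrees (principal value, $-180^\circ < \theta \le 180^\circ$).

θ = arctan(b/a) = arctan(-13/-13) (quadrant-adjusted) = -135°


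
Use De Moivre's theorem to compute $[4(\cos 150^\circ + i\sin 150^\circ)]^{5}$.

By De Moivre: z^n = r^n(cos(nθ) + i sin(nθ))
= 4^5(cos(5*150°) + i sin(5*150°))
= 1024(cos 30° + i sin 30°)
= 512*sqrt(3) + 512i


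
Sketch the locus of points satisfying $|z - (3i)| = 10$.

|z - z0| = r describes a circle centered at z0 with radius r
Here z0 = 3i and r = 10
Locus: Circle centered at (0, 3) with radius 10


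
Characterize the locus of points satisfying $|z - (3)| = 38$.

|z - z0| = r describes a circle centered at z0 with radius r
Here z0 = 3 and r = 38
Locus: Circle centered at (3, 0) with radius 38


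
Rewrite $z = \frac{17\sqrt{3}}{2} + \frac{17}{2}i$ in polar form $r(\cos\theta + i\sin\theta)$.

r = |z| = sqrt(a^2 + b^2) = sqrt((17*sqrt(3)/2)^2 + (17/2)^2) = sqrt(867/4 + 289/4) = sqrt(289) = 17
θ = arctan(b/a) = arctan(8.5/14.7224) (quadrant-adjusted) = 30°
z = 17(cos 30° + i sin 30°)


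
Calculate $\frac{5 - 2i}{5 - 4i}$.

Multiply numerator and denominator by conjugate (5 + 4i):
= (5 - 2i)(5 + 4i) / (5^2 + (-4)^2)
= (33 + 10i) / 41
= 33/41 + (10/41)i


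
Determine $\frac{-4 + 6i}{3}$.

Divisor is real, so divide each part by 3:
= -4/3 + 2i


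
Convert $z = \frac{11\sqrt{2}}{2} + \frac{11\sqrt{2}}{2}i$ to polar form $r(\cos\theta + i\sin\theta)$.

r = |z| = sqrt(a^2 + b^2) = sqrt((11*sqrt(2)/2)^2 + (11*sqrt(2)/2)^2) = sqrt(121/2 + 121/2) = sqrt(121) = 11
θ = arctan(b/a) = arctan(7.7782/7.7782) (quadrant-adjusted) = 45°
z = 11(cos 45° + i sin 45°)


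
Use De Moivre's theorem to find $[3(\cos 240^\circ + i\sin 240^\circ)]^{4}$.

By De Moivre: z^n = r^n(cos(nθ) + i sin(nθ))
= 3^4(cos(4*240°) + i sin(4*240°))
= 81(cos 240° + i sin 240°)
= -81/2 - (81*sqrt(3)/2)i


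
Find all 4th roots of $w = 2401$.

|w| = 2401, arg(w) = 0°
Root modulus = 2401^(1/4) = 7
Root arguments: θ_k = (0° + 360°k)/4 for k = 0, 1, ..., 3
Roots: 7, 7i, -7, -7i


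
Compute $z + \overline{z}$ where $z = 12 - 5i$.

z + conjugate(z) = (a + bi) + (a - bi) = 2a
= 2 * 12 = 24


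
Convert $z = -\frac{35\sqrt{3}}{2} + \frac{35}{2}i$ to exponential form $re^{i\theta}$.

r = |z| = sqrt((-35*sqrt(3)/2)^2 + (35/2)^2) = sqrt(3675/4 + 1225/4) = sqrt(1225) = 35
θ = arctan(b/a) = arctan(17.5/-30.3109) (quadrant-adjusted) = 150° = 5π/6
z = 35e^(i*5π/6)


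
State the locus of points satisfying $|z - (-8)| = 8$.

|z - z0| = r describes a circle centered at z0 with radius r
Here z0 = -8 and r = 8
Locus: Circle centered at (-8, 0) with radius 8


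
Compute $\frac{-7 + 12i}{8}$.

Divisor is real, so divide each part by 8:
= -7/8 + (3/2)i


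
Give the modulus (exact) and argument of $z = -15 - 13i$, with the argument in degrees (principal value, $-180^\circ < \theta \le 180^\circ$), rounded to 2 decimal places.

|z| = sqrt((-15)^2 + (-13)^2) = sqrt(394)
arg(z) = arctan(b/a) = arctan(-13/-15) (quadrant-adjusted) = -139.09°


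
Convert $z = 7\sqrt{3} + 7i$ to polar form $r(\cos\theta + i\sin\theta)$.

r = |z| = sqrt(a^2 + b^2) = sqrt((7*sqrt(3))^2 + (7)^2) = sqrt(147 + 49) = sqrt(196) = 14
θ = arctan(b/a) = arctan(7/12.1244) (quadrant-adjusted) = 30°
z = 14(cos 30° + i sin 30°)


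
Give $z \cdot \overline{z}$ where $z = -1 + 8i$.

z * conjugate(z) = |z|^2 = a^2 + b^2
= (-1)^2 + 8^2 = 65


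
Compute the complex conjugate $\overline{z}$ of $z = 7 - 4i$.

If z = a + bi, then conjugate(z) = a - bi
conjugate(7 - 4i) = 7 + 4i


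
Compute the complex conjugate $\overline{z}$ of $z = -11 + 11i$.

If z = a + bi, then conjugate(z) = a - bi
conjugate(-11 + 11i) = -11 - 11i


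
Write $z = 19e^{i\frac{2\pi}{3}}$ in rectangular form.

a = r cos θ = 19 * -1/2 = -19/2
b = r sin θ = 19 * sqrt(3)/2 = 19*sqrt(3)/2
z = -19/2 + (19*sqrt(3)/2)i


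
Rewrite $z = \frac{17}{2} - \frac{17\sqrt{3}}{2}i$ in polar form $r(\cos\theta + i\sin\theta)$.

r = |z| = sqrt(a^2 + b^2) = sqrt((17/2)^2 + (-17*sqrt(3)/2)^2) = sqrt(289/4 + 867/4) = sqrt(289) = 17
θ = arctan(b/a) = arctan(-14.7224/8.5) (quadrant-adjusted) = 300°
z = 17(cos 300° + i sin 300°)


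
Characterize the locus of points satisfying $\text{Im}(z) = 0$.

Im(z) = y where z = x + yi; the equation y = 0 is satisfied by all points with that y-coordinate
Locus: Horizontal line y = 0


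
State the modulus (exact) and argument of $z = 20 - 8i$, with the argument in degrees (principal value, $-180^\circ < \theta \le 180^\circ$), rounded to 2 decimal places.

|z| = sqrt(20^2 + (-8)^2) = sqrt(464)
arg(z) = arctan(b/a) = arctan(-8/20) (quadrant-adjusted) = -21.80°


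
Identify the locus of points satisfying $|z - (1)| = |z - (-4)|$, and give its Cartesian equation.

|z - z1| = |z - z2| means z is equidistant from z1 and z2,
i.e. the perpendicular bisector of the segment from (1, 0) to (-4, 0) (midpoint (-3/2, 0)).
With z = x + yi, square both sides:
(x - 1)^2 + (y - 0)^2 = (x - (-4))^2 + (y - 0)^2
The x^2 and y^2 terms cancel: -10x + 0y = 16 - 1 = 15
Simplify: x = -3/2
Locus: Perpendicular bisector of the segment from (1, 0) to (-4, 0): the line x = -3/2


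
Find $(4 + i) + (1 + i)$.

(4 + 1) + (1 + 1)i = 5 + 2i


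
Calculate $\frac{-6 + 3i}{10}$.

Divisor is real, so divide each part by 10:
= -3/5 + (3/10)i


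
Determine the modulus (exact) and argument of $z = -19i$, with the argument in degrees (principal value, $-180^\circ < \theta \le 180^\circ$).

|z| = sqrt(0^2 + (-19)^2) = 19
a = 0 and b < 0, so z lies on the negative imaginary axis: arg(z) = -90°


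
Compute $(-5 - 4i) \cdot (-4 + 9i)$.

(a1*a2 - b1*b2) + (a1*b2 + b1*a2)i
= (20 - (-36)) + (-45 + 16)i
= 56 - 29i


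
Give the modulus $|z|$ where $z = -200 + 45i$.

|z| = sqrt(a^2 + b^2) = sqrt((-200)^2 + 45^2) = sqrt(42025) = 205


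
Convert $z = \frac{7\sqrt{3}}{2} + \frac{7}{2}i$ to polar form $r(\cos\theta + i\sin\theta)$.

r = |z| = sqrt(a^2 + b^2) = sqrt((7*sqrt(3)/2)^2 + (7/2)^2) = sqrt(147/4 + 49/4) = sqrt(49) = 7
θ = arctan(b/a) = arctan(3.5/6.0622) (quadrant-adjusted) = 30°
z = 7(cos 30° + i sin 30°)


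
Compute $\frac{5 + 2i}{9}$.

Divisor is real, so divide each part by 9:
= 5/9 + (2/9)i


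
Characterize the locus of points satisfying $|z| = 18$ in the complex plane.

|z| = 18 means sqrt(x^2 + y^2) = 18
This is a circle of radius 18 centered at the origin


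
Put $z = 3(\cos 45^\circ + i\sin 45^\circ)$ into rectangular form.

a = r cos θ = 3 * sqrt(2)/2 = 3*sqrt(2)/2
b = r sin θ = 3 * sqrt(2)/2 = 3*sqrt(2)/2
z = 3*sqrt(2)/2 + (3*sqrt(2)/2)i


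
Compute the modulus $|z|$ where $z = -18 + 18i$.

|z| = sqrt(a^2 + b^2) = sqrt((-18)^2 + 18^2) = sqrt(648) = sqrt(648)


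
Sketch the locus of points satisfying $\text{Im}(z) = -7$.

Im(z) = y where z = x + yi; the equation y = -7 is satisfied by all points with that y-coordinate
Locus: Horizontal line y = -7


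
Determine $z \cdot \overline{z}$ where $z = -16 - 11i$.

z * conjugate(z) = |z|^2 = a^2 + b^2
= (-16)^2 + (-11)^2 = 377


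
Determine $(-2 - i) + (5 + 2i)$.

(-2 + 5) + (-1 + 2)i = 3 + i


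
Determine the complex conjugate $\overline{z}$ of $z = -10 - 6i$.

If z = a + bi, then conjugate(z) = a - bi
conjugate(-10 - 6i) = -10 + 6i


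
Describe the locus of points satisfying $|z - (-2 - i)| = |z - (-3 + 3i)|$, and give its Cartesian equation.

|z - z1| = |z - z2| means z is equidistant from z1 and z2,
i.e. the perpendicular bisector of the segment from (-2, -1) to (-3, 3) (midpoint (-5/2, 1)).
With z = x + yi, square both sides:
(x - (-2))^2 + (y - (-1))^2 = (x - (-3))^2 + (y - 3)^2
The x^2 and y^2 terms cancel: -2x + 8y = 18 - 5 = 13
Simplify: 2x - 8y = -13
Locus: Perpendicular bisector of the segment from (-2, -1) to (-3, 3): the line 2x - 8y = -13


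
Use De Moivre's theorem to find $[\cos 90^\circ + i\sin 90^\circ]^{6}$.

By De Moivre: z^n = r^n(cos(nθ) + i sin(nθ))
= 1^6(cos(6*90°) + i sin(6*90°))
= 1(cos 180° + i sin 180°)
= -1


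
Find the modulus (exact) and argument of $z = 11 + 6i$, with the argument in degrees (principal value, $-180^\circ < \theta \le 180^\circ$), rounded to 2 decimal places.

|z| = sqrt(11^2 + 6^2) = sqrt(157)
arg(z) = arctan(b/a) = arctan(6/11) (quadrant-adjusted) = 28.61°


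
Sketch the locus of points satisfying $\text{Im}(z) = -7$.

Im(z) = y where z = x + yi; the equation y = -7 is satisfied by all points with that y-coordinate
Locus: Horizontal line y = -7


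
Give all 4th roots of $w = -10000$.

|w| = 10000, arg(w) = 180°
Root modulus = 10000^(1/4) = 10
Root arguments: θ_k = (180° + 360°k)/4 for k = 0, 1, ..., 3
Roots: 5*sqrt(2) + 5*sqrt(2)i, -5*sqrt(2) + 5*sqrt(2)i, -5*sqrt(2) - 5*sqrt(2)i, 5*sqrt(2) - 5*sqrt(2)i


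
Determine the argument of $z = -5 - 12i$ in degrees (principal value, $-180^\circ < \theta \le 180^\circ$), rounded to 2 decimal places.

θ = arctan(b/a) = arctan(-12/-5) (quadrant-adjusted) = -112.62°


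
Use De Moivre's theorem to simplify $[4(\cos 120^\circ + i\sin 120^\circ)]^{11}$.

By De Moivre: z^n = r^n(cos(nθ) + i sin(nθ))
= 4^11(cos(11*120°) + i sin(11*120°))
= 4194304(cos 240° + i sin 240°)
= -2097152 - 2097152*sqrt(3)i


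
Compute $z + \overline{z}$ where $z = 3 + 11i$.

z + conjugate(z) = (a + bi) + (a - bi) = 2a
= 2 * 3 = 6


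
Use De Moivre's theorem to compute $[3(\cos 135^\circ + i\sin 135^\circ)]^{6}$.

By De Moivre: z^n = r^n(cos(nθ) + i sin(nθ))
= 3^6(cos(6*135°) + i sin(6*135°))
= 729(cos 90° + i sin 90°)
= 729i


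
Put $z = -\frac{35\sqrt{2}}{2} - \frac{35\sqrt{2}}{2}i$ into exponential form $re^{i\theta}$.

r = |z| = sqrt((-35*sqrt(2)/2)^2 + (-35*sqrt(2)/2)^2) = sqrt(1225/2 + 1225/2) = sqrt(1225) = 35
θ = arctan(b/a) = arctan(-24.7487/-24.7487) (quadrant-adjusted) = 225° = 5π/4
z = 35e^(i*5π/4)


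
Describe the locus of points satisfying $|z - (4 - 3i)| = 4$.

|z - z0| = r describes a circle centered at z0 with radius r
Here z0 = 4 - 3i and r = 4
Locus: Circle centered at (4, -3) with radius 4


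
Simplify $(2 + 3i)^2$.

(a + bi)^2 = a^2 - b^2 + 2abi
= 2^2 - 3^2 + 2*2*3i
= -5 + 12i


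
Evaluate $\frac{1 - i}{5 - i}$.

Multiply numerator and denominator by conjugate (5 + i):
= (1 - i)(5 + i) / (5^2 + (-1)^2)
= (6 - 4i) / 26
Divide through by 2: (3 - 2i) / 13
= 3/13 - (2/13)i


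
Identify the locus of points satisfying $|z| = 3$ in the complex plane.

|z| = 3 means sqrt(x^2 + y^2) = 3
This is a circle of radius 3 centered at the origin


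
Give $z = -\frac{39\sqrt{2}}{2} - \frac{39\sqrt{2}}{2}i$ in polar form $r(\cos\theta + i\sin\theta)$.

r = |z| = sqrt(a^2 + b^2) = sqrt((-39*sqrt(2)/2)^2 + (-39*sqrt(2)/2)^2) = sqrt(1521/2 + 1521/2) = sqrt(1521) = 39
θ = arctan(b/a) = arctan(-27.5772/-27.5772) (quadrant-adjusted) = 225°
z = 39(cos 225° + i sin 225°)


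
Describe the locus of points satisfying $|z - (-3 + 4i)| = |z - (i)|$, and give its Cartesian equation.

|z - z1| = |z - z2| means z is equidistant from z1 and z2,
i.e. the perpendicular bisector of the segment from (-3, 4) to (0, 1) (midpoint (-3/2, 5/2)).
With z = x + yi, square both sides:
(x - (-3))^2 + (y - 4)^2 = (x - 0)^2 + (y - 1)^2
The x^2 and y^2 terms cancel: 6x + (-6)y = 1 - 25 = -24
Simplify: x - y = -4
Locus: Perpendicular bisector of the segment from (-3, 4) to (0, 1): the line x - y = -4


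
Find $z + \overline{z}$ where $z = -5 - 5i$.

z + conjugate(z) = (a + bi) + (a - bi) = 2a
= 2 * (-5) = -10


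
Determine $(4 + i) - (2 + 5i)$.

(4 - 2) + (1 - 5)i = 2 - 4i


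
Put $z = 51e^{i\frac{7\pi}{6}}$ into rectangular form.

a = r cos θ = 51 * -sqrt(3)/2 = -51*sqrt(3)/2
b = r sin θ = 51 * -1/2 = -51/2
z = -51*sqrt(3)/2 - (51/2)i


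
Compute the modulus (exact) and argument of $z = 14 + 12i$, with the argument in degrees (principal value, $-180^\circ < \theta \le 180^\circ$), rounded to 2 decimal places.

|z| = sqrt(14^2 + 12^2) = sqrt(340)
arg(z) = arctan(b/a) = arctan(12/14) (quadrant-adjusted) = 40.60°


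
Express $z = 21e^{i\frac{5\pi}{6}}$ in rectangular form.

a = r cos θ = 21 * -sqrt(3)/2 = -21*sqrt(3)/2
b = r sin θ = 21 * 1/2 = 21/2
z = -21*sqrt(3)/2 + (21/2)i


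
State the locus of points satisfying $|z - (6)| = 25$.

|z - z0| = r describes a circle centered at z0 with radius r
Here z0 = 6 and r = 25
Locus: Circle centered at (6, 0) with radius 25


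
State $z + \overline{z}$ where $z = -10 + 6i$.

z + conjugate(z) = (a + bi) + (a - bi) = 2a
= 2 * (-10) = -20


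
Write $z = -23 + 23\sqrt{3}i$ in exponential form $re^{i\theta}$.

r = |z| = sqrt((-23)^2 + (23*sqrt(3))^2) = sqrt(529 + 1587) = sqrt(2116) = 46
θ = arctan(b/a) = arctan(39.8372/-23) (quadrant-adjusted) = 120° = 2π/3
z = 46e^(i*2π/3)


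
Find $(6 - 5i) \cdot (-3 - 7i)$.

(a1*a2 - b1*b2) + (a1*b2 + b1*a2)i
= (-18 - 35) + (-42 + 15)i
= -53 - 27i


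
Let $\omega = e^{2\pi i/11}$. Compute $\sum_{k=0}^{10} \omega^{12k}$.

Let ζ = ω^12 = e^(2πi·12/11). Since 11 ∤ 12, ζ ≠ 1.
Sum = Σ_{k=0}^{10} ζ^k = (ζ^11 - 1)/(ζ - 1) = (ω^{12·11} - 1)/(ζ - 1) = (1 - 1)/(ζ - 1) = 0


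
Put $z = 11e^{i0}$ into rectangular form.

a = r cos θ = 11 * 1 = 11
b = r sin θ = 11 * 0 = 0
z = 11


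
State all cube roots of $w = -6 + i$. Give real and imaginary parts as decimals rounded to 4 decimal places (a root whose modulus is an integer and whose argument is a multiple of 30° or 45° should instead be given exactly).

|w| = sqrt(37) ≈ 6.082763, arg(w) ≈ 170.537678°
Root modulus = sqrt(37)^(1/3) ≈ 1.825437
Root arguments: θ_k = (arg(w) + 360°k)/3 for k = 0, 1, ..., 2
Compute each root as (root modulus)(cos θ_k + i sin θ_k) using full-precision intermediates, then round to 4 decimal places.
Roots: 0.9983 + 1.5283i, -1.8227 + 0.1004i, 0.8244 - 1.6287i


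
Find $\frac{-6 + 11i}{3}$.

Divisor is real, so divide each part by 3:
= -2 + (11/3)i


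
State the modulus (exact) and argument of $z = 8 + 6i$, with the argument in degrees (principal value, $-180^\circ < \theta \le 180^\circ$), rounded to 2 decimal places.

|z| = sqrt(8^2 + 6^2) = 10
arg(z) = arctan(b/a) = arctan(6/8) (quadrant-adjusted) = 36.87°


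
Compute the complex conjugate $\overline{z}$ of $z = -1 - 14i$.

If z = a + bi, then conjugate(z) = a - bi
conjugate(-1 - 14i) = -1 + 14i


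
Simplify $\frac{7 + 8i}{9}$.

Divisor is real, so divide each part by 9:
= 7/9 + (8/9)i


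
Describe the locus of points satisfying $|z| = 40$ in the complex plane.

|z| = 40 means sqrt(x^2 + y^2) = 40
This is a circle of radius 40 centered at the origin


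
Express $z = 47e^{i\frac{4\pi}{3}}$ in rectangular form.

a = r cos θ = 47 * -1/2 = -47/2
b = r sin θ = 47 * -sqrt(3)/2 = -47*sqrt(3)/2
z = -47/2 - (47*sqrt(3)/2)i


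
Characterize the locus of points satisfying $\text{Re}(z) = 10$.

Re(z) = x where z = x + yi; the equation x = 10 is satisfied by all points with that x-coordinate
Locus: Vertical line x = 10


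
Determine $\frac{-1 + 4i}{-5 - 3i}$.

Multiply numerator and denominator by conjugate (-5 + 3i):
= (-1 + 4i)(-5 + 3i) / ((-5)^2 + (-3)^2)
= (-7 - 23i) / 34
= -7/34 - (23/34)i


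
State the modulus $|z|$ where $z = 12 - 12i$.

|z| = sqrt(a^2 + b^2) = sqrt(12^2 + (-12)^2) = sqrt(288) = sqrt(288)


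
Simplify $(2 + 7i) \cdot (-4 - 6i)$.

(a1*a2 - b1*b2) + (a1*b2 + b1*a2)i
= (-8 - (-42)) + (-12 + (-28))i
= 34 - 40i


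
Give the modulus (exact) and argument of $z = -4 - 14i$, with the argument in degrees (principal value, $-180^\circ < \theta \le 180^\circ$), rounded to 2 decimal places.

|z| = sqrt((-4)^2 + (-14)^2) = sqrt(212)
arg(z) = arctan(b/a) = arctan(-14/-4) (quadrant-adjusted) = -105.95°


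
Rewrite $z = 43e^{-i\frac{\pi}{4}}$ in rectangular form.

a = r cos θ = 43 * sqrt(2)/2 = 43*sqrt(2)/2
b = r sin θ = 43 * -sqrt(2)/2 = -43*sqrt(2)/2
z = 43*sqrt(2)/2 - (43*sqrt(2)/2)i


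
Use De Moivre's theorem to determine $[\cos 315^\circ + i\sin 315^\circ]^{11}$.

By De Moivre: z^n = r^n(cos(nθ) + i sin(nθ))
= 1^11(cos(11*315°) + i sin(11*315°))
= 1(cos 225° + i sin 225°)
= -sqrt(2)/2 - (sqrt(2)/2)i


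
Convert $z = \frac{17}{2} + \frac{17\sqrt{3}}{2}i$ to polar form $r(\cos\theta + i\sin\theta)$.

r = |z| = sqrt(a^2 + b^2) = sqrt((17/2)^2 + (17*sqrt(3)/2)^2) = sqrt(289/4 + 867/4) = sqrt(289) = 17
θ = arctan(b/a) = arctan(14.7224/8.5) (quadrant-adjusted) = 60°
z = 17(cos 60° + i sin 60°)


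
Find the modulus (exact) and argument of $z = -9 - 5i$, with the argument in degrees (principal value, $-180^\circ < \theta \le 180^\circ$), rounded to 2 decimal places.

|z| = sqrt((-9)^2 + (-5)^2) = sqrt(106)
arg(z) = arctan(b/a) = arctan(-5/-9) (quadrant-adjusted) = -150.95°


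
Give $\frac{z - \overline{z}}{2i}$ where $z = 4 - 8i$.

z - conjugate(z) = 2bi
(z - conjugate(z))/(2i) = 2bi/(2i) = b = -8


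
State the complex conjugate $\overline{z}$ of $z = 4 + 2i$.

If z = a + bi, then conjugate(z) = a - bi
conjugate(4 + 2i) = 4 - 2i


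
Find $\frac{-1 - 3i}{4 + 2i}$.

Multiply numerator and denominator by conjugate (4 - 2i):
= (-1 - 3i)(4 - 2i) / (4^2 + 2^2)
= (-10 - 10i) / 20
Divide through by 10: (-1 - i) / 2
= -1/2 - (1/2)i


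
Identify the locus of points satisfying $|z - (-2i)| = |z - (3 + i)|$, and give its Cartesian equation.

|z - z1| = |z - z2| means z is equidistant from z1 and z2,
i.e. the perpendicular bisector of the segment from (0, -2) to (3, 1) (midpoint (3/2, -1/2)).
With z = x + yi, square both sides:
(x - 0)^2 + (y - (-2))^2 = (x - 3)^2 + (y - 1)^2
The x^2 and y^2 terms cancel: 6x + 6y = 10 - 4 = 6
Simplify: x + y = 1
Locus: Perpendicular bisector of the segment from (0, -2) to (3, 1): the line x + y = 1


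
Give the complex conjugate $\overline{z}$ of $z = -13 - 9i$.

If z = a + bi, then conjugate(z) = a - bi
conjugate(-13 - 9i) = -13 + 9i


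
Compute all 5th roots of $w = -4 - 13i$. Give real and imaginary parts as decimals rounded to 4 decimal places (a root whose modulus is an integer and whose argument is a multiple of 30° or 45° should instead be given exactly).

|w| = sqrt(185) ≈ 13.601471, arg(w) ≈ 252.897271°
Root modulus = sqrt(185)^(1/5) ≈ 1.685455
Root arguments: θ_k = (arg(w) + 360°k)/5 for k = 0, 1, ..., 4
Compute each root as (root modulus)(cos θ_k + i sin θ_k) using full-precision intermediates, then round to 4 decimal places.
Roots: 1.0703 + 1.3020i, -0.9076 + 1.4202i, -1.6312 - 0.4243i, -0.1006 - 1.6825i, 1.5690 - 0.6155i


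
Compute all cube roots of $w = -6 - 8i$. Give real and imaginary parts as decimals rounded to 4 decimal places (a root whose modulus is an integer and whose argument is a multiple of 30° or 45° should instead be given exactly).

|w| = 10, arg(w) ≈ 233.130102°
Root modulus = 10^(1/3) ≈ 2.154435
Root arguments: θ_k = (arg(w) + 360°k)/3 for k = 0, 1, ..., 2
Compute each root as (root modulus)(cos θ_k + i sin θ_k) using full-precision intermediates, then round to 4 decimal places.
Roots: 0.4586 + 2.1051i, -2.0523 - 0.6554i, 1.5937 - 1.4497i


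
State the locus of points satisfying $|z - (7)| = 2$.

|z - z0| = r describes a circle centered at z0 with radius r
Here z0 = 7 and r = 2
Locus: Circle centered at (7, 0) with radius 2


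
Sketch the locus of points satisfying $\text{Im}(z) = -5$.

Im(z) = y where z = x + yi; the equation y = -5 is satisfied by all points with that y-coordinate
Locus: Horizontal line y = -5


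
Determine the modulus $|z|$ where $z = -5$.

|z| = sqrt(a^2 + b^2) = sqrt((-5)^2 + 0^2) = sqrt(25) = 5


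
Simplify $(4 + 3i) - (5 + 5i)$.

(4 - 5) + (3 - 5)i = -1 - 2i


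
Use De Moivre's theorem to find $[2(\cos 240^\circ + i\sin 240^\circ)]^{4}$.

By De Moivre: z^n = r^n(cos(nθ) + i sin(nθ))
= 2^4(cos(4*240°) + i sin(4*240°))
= 16(cos 240° + i sin 240°)
= -8 - 8*sqrt(3)i


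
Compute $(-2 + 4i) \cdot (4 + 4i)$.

(a1*a2 - b1*b2) + (a1*b2 + b1*a2)i
= (-8 - 16) + (-8 + 16)i
= -24 + 8i


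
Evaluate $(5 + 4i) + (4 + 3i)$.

(5 + 4) + (4 + 3)i = 9 + 7i


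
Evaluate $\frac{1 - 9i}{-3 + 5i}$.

Multiply numerator and denominator by conjugate (-3 - 5i):
= (1 - 9i)(-3 - 5i) / ((-3)^2 + 5^2)
= (-48 + 22i) / 34
Divide through by 2: (-24 + 11i) / 17
= -24/17 + (11/17)i


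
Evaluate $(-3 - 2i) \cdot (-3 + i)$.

(a1*a2 - b1*b2) + (a1*b2 + b1*a2)i
= (9 - (-2)) + (-3 + 6)i
= 11 + 3i


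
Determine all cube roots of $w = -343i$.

|w| = 343, arg(w) = 270°
Root modulus = 343^(1/3) = 7
Root arguments: θ_k = (270° + 360°k)/3 for k = 0, 1, ..., 2
Roots: 7i, -7*sqrt(3)/2 - (7/2)i, 7*sqrt(3)/2 - (7/2)i


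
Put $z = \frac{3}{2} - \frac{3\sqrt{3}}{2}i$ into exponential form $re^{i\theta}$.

r = |z| = sqrt((3/2)^2 + (-3*sqrt(3)/2)^2) = sqrt(9/4 + 27/4) = sqrt(9) = 3
θ = arctan(b/a) = arctan(-2.5981/1.5) (quadrant-adjusted) = -60° = -π/3
z = 3e^(-i*π/3)


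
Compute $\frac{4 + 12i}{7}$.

Divisor is real, so divide each part by 7:
= 4/7 + (12/7)i


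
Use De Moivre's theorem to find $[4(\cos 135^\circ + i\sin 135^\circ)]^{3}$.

By De Moivre: z^n = r^n(cos(nθ) + i sin(nθ))
= 4^3(cos(3*135°) + i sin(3*135°))
= 64(cos 45° + i sin 45°)
= 32*sqrt(2) + 32*sqrt(2)i


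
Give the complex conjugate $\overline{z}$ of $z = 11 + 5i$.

If z = a + bi, then conjugate(z) = a - bi
conjugate(11 + 5i) = 11 - 5i


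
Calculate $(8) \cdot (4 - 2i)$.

(a1*a2 - b1*b2) + (a1*b2 + b1*a2)i
= (32 - 0) + (-16 + 0)i
= 32 - 16i


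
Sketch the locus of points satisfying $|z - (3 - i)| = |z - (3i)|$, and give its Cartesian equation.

|z - z1| = |z - z2| means z is equidistant from z1 and z2,
i.e. the perpendicular bisector of the segment from (3, -1) to (0, 3) (midpoint (3/2, 1)).
With z = x + yi, square both sides:
(x - 3)^2 + (y - (-1))^2 = (x - 0)^2 + (y - 3)^2
The x^2 and y^2 terms cancel: -6x + 8y = 9 - 10 = -1
Simplify: 6x - 8y = 1
Locus: Perpendicular bisector of the segment from (3, -1) to (0, 3): the line 6x - 8y = 1


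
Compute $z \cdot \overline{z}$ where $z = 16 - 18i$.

z * conjugate(z) = |z|^2 = a^2 + b^2
= 16^2 + (-18)^2 = 580


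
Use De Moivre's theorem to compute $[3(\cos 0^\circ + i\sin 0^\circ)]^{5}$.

By De Moivre: z^n = r^n(cos(nθ) + i sin(nθ))
= 3^5(cos(5*0°) + i sin(5*0°))
= 243(cos 0° + i sin 0°)
= 243


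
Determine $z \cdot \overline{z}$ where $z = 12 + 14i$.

z * conjugate(z) = |z|^2 = a^2 + b^2
= 12^2 + 14^2 = 340


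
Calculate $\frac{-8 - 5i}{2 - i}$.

Multiply numerator and denominator by conjugate (2 + i):
= (-8 - 5i)(2 + i) / (2^2 + (-1)^2)
= (-11 - 18i) / 5
= -11/5 - (18/5)i


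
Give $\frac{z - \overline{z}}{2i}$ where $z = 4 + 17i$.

z - conjugate(z) = 2bi
(z - conjugate(z))/(2i) = 2bi/(2i) = b = 17


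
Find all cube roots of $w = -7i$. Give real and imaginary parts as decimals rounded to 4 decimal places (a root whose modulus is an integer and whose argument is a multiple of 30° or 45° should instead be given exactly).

|w| = 7, arg(w) = 270°
Root modulus = 7^(1/3) ≈ 1.912931
Root arguments: θ_k = (270° + 360°k)/3 for k = 0, 1, ..., 2
Compute each root as (root modulus)(cos θ_k + i sin θ_k) using full-precision intermediates, then round to 4 decimal places.
Roots: 1.9129i, -1.6566 - 0.9565i, 1.6566 - 0.9565i


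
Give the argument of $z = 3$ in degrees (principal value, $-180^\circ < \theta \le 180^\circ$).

b = 0 and a > 0, so z lies on the positive real axis: θ = 0°


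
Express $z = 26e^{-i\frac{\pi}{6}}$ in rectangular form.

a = r cos θ = 26 * sqrt(3)/2 = 13*sqrt(3)
b = r sin θ = 26 * -1/2 = -13
z = 13*sqrt(3) - 13i


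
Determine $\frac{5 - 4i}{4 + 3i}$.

Multiply numerator and denominator by conjugate (4 - 3i):
= (5 - 4i)(4 - 3i) / (4^2 + 3^2)
= (8 - 31i) / 25
= 8/25 - (31/25)i


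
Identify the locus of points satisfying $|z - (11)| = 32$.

|z - z0| = r describes a circle centered at z0 with radius r
Here z0 = 11 and r = 32
Locus: Circle centered at (11, 0) with radius 32


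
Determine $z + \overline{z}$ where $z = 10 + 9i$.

z + conjugate(z) = (a + bi) + (a - bi) = 2a
= 2 * 10 = 20


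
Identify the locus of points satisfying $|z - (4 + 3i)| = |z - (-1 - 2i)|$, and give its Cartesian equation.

|z - z1| = |z - z2| means z is equidistant from z1 and z2,
i.e. the perpendicular bisector of the segment from (4, 3) to (-1, -2) (midpoint (3/2, 1/2)).
With z = x + yi, square both sides:
(x - 4)^2 + (y - 3)^2 = (x - (-1))^2 + (y - (-2))^2
The x^2 and y^2 terms cancel: -10x + (-10)y = 5 - 25 = -20
Simplify: x + y = 2
Locus: Perpendicular bisector of the segment from (4, 3) to (-1, -2): the line x + y = 2


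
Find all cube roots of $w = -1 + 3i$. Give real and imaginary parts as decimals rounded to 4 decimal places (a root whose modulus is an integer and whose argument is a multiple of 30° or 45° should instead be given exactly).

|w| = sqrt(10) ≈ 3.162278, arg(w) ≈ 108.434949°
Root modulus = sqrt(10)^(1/3) ≈ 1.467799
Root arguments: θ_k = (arg(w) + 360°k)/3 for k = 0, 1, ..., 2
Compute each root as (root modulus)(cos θ_k + i sin θ_k) using full-precision intermediates, then round to 4 decimal places.
Roots: 1.1853 + 0.8658i, -1.3424 + 0.5936i, 0.1571 - 1.4594i


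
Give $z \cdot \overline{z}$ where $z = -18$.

z * conjugate(z) = |z|^2 = a^2 + b^2
= (-18)^2 + 0^2 = 324


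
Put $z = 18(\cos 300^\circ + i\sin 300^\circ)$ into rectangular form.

a = r cos θ = 18 * 1/2 = 9
b = r sin θ = 18 * -sqrt(3)/2 = -9*sqrt(3)
z = 9 - 9*sqrt(3)i


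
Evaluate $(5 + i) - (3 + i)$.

(5 - 3) + (1 - 1)i = 2


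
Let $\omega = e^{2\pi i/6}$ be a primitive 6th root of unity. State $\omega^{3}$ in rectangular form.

ω^3 = e^(2πi·3/6) = e^(i·1π)
= cos(1π) + i sin(1π)
= -1


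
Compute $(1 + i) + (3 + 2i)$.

(1 + 3) + (1 + 2)i = 4 + 3i


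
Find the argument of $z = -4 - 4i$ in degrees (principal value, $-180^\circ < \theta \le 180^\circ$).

θ = arctan(b/a) = arctan(-4/-4) (quadrant-adjusted) = -135°


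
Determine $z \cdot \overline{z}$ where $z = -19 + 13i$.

z * conjugate(z) = |z|^2 = a^2 + b^2
= (-19)^2 + 13^2 = 530


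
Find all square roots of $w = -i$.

|w| = 1, arg(w) = 270°
Root modulus = 1^(1/2) = 1
Root arguments: θ_k = (270° + 360°k)/2 for k = 0, 1, ..., 1
Roots: -sqrt(2)/2 + (sqrt(2)/2)i, sqrt(2)/2 - (sqrt(2)/2)i


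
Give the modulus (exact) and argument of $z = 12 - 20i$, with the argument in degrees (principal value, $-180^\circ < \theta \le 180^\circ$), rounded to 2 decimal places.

|z| = sqrt(12^2 + (-20)^2) = sqrt(544)
arg(z) = arctan(b/a) = arctan(-20/12) (quadrant-adjusted) = -59.04°


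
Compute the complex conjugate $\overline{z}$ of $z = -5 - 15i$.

If z = a + bi, then conjugate(z) = a - bi
conjugate(-5 - 15i) = -5 + 15i


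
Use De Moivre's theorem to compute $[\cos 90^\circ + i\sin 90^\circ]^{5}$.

By De Moivre: z^n = r^n(cos(nθ) + i sin(nθ))
= 1^5(cos(5*90°) + i sin(5*90°))
= 1(cos 90° + i sin 90°)
= i


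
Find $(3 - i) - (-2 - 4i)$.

(3 - (-2)) + (-1 - (-4))i = 5 + 3i


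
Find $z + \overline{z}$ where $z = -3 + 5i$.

z + conjugate(z) = (a + bi) + (a - bi) = 2a
= 2 * (-3) = -6


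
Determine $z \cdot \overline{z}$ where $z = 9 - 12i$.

z * conjugate(z) = |z|^2 = a^2 + b^2
= 9^2 + (-12)^2 = 225


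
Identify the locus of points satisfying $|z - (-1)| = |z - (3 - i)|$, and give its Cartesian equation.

|z - z1| = |z - z2| means z is equidistant from z1 and z2,
i.e. the perpendicular bisector of the segment from (-1, 0) to (3, -1) (midpoint (1, -1/2)).
With z = x + yi, square both sides:
(x - (-1))^2 + (y - 0)^2 = (x - 3)^2 + (y - (-1))^2
The x^2 and y^2 terms cancel: 8x + (-2)y = 10 - 1 = 9
Simplify: 8x - 2y = 9
Locus: Perpendicular bisector of the segment from (-1, 0) to (3, -1): the line 8x - 2y = 9


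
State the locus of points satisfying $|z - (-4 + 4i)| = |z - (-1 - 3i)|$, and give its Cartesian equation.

|z - z1| = |z - z2| means z is equidistant from z1 and z2,
i.e. the perpendicular bisector of the segment from (-4, 4) to (-1, -3) (midpoint (-5/2, 1/2)).
With z = x + yi, square both sides:
(x - (-4))^2 + (y - 4)^2 = (x - (-1))^2 + (y - (-3))^2
The x^2 and y^2 terms cancel: 6x + (-14)y = 10 - 32 = -22
Simplify: 3x - 7y = -11
Locus: Perpendicular bisector of the segment from (-4, 4) to (-1, -3): the line 3x - 7y = -11


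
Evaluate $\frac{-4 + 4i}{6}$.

Divisor is real, so divide each part by 6:
= -2/3 + (2/3)i


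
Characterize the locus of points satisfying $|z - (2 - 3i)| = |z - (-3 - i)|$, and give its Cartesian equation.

|z - z1| = |z - z2| means z is equidistant from z1 and z2,
i.e. the perpendicular bisector of the segment from (2, -3) to (-3, -1) (midpoint (-1/2, -2)).
With z = x + yi, square both sides:
(x - 2)^2 + (y - (-3))^2 = (x - (-3))^2 + (y - (-1))^2
The x^2 and y^2 terms cancel: -10x + 4y = 10 - 13 = -3
Simplify: 10x - 4y = 3
Locus: Perpendicular bisector of the segment from (2, -3) to (-3, -1): the line 10x - 4y = 3


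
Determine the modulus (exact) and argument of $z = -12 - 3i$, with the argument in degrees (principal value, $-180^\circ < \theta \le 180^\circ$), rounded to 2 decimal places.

|z| = sqrt((-12)^2 + (-3)^2) = sqrt(153)
arg(z) = arctan(b/a) = arctan(-3/-12) (quadrant-adjusted) = -165.96°


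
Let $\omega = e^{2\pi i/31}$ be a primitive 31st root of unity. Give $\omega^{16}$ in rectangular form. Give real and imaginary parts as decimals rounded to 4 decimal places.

ω^16 = e^(2πi·16/31) = e^(i·32π/31)
= cos(32π/31) + i sin(32π/31)
= -0.9949 - 0.1012i


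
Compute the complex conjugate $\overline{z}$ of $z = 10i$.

If z = a + bi, then conjugate(z) = a - bi
conjugate(10i) = -10i


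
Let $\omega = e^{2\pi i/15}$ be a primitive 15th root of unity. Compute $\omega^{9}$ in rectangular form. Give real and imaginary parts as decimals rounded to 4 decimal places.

ω^9 = e^(2πi·9/15) = e^(i·6π/5)
= cos(6π/5) + i sin(6π/5)
= -0.8090 - 0.5878i


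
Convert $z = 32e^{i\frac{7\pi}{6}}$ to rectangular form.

a = r cos θ = 32 * -sqrt(3)/2 = -16*sqrt(3)
b = r sin θ = 32 * -1/2 = -16
z = -16*sqrt(3) - 16i


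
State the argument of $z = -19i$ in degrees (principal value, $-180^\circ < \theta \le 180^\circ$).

a = 0 and b < 0, so z lies on the negative imaginary axis: θ = -90°


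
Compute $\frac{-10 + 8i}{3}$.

Divisor is real, so divide each part by 3:
= -10/3 + (8/3)i


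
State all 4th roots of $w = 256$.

|w| = 256, arg(w) = 0°
Root modulus = 256^(1/4) = 4
Root arguments: θ_k = (0° + 360°k)/4 for k = 0, 1, ..., 3
Roots: 4, 4i, -4, -4i


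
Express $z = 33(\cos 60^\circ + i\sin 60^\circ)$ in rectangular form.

a = r cos θ = 33 * 1/2 = 33/2
b = r sin θ = 33 * sqrt(3)/2 = 33*sqrt(3)/2
z = 33/2 + (33*sqrt(3)/2)i


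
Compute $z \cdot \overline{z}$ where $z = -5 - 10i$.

z * conjugate(z) = |z|^2 = a^2 + b^2
= (-5)^2 + (-10)^2 = 125


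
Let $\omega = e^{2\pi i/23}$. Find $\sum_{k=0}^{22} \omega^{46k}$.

Since 23 divides 46, ω^46 = (ω^23)^2 = 1^2 = 1, so every term is 1.
Sum = 23 · 1 = 23


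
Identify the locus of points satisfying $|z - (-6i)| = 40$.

|z - z0| = r describes a circle centered at z0 with radius r
Here z0 = -6i and r = 40
Locus: Circle centered at (0, -6) with radius 40


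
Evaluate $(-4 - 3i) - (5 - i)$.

(-4 - 5) + (-3 - (-1))i = -9 - 2i


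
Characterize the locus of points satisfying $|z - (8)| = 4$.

|z - z0| = r describes a circle centered at z0 with radius r
Here z0 = 8 and r = 4
Locus: Circle centered at (8, 0) with radius 4


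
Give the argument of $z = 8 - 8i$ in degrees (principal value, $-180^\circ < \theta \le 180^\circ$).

θ = arctan(b/a) = arctan(-8/8) (quadrant-adjusted) = -45°


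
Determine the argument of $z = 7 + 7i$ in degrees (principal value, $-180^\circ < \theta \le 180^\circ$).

θ = arctan(b/a) = arctan(7/7) (quadrant-adjusted) = 45°


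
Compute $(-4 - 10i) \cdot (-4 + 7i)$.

(a1*a2 - b1*b2) + (a1*b2 + b1*a2)i
= (16 - (-70)) + (-28 + 40)i
= 86 + 12i


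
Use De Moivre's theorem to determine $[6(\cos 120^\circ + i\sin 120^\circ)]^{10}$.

By De Moivre: z^n = r^n(cos(nθ) + i sin(nθ))
= 6^10(cos(10*120°) + i sin(10*120°))
= 60466176(cos 120° + i sin 120°)
= -30233088 + 30233088*sqrt(3)i


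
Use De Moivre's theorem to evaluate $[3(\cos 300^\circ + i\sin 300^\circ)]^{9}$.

By De Moivre: z^n = r^n(cos(nθ) + i sin(nθ))
= 3^9(cos(9*300°) + i sin(9*300°))
= 19683(cos 180° + i sin 180°)
= -19683


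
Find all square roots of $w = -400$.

|w| = 400, arg(w) = 180°
Root modulus = 400^(1/2) = 20
Root arguments: θ_k = (180° + 360°k)/2 for k = 0, 1, ..., 1
Roots: 20i, -20i


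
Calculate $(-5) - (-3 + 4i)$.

(-5 - (-3)) + (0 - 4)i = -2 - 4i


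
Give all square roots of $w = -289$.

|w| = 289, arg(w) = 180°
Root modulus = 289^(1/2) = 17
Root arguments: θ_k = (180° + 360°k)/2 for k = 0, 1, ..., 1
Roots: 17i, -17i


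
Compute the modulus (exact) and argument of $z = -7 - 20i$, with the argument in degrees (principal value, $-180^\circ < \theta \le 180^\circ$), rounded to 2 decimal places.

|z| = sqrt((-7)^2 + (-20)^2) = sqrt(449)
arg(z) = arctan(b/a) = arctan(-20/-7) (quadrant-adjusted) = -109.29°


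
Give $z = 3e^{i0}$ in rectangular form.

a = r cos θ = 3 * 1 = 3
b = r sin θ = 3 * 0 = 0
z = 3


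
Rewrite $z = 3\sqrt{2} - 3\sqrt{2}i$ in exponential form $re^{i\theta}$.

r = |z| = sqrt((3*sqrt(2))^2 + (-3*sqrt(2))^2) = sqrt(18 + 18) = sqrt(36) = 6
θ = arctan(b/a) = arctan(-4.2426/4.2426) (quadrant-adjusted) = -45° = -π/4
z = 6e^(-i*π/4)


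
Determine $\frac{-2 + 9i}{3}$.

Divisor is real, so divide each part by 3:
= -2/3 + 3i


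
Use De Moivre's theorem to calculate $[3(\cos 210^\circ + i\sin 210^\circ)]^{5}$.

By De Moivre: z^n = r^n(cos(nθ) + i sin(nθ))
= 3^5(cos(5*210°) + i sin(5*210°))
= 243(cos 330° + i sin 330°)
= 243*sqrt(3)/2 - (243/2)i


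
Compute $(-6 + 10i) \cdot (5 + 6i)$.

(a1*a2 - b1*b2) + (a1*b2 + b1*a2)i
= (-30 - 60) + (-36 + 50)i
= -90 + 14i


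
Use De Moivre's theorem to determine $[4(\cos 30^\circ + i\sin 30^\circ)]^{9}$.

By De Moivre: z^n = r^n(cos(nθ) + i sin(nθ))
= 4^9(cos(9*30°) + i sin(9*30°))
= 262144(cos 270° + i sin 270°)
= -262144i


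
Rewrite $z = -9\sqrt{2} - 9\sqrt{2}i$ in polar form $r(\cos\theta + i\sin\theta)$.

r = |z| = sqrt(a^2 + b^2) = sqrt((-9*sqrt(2))^2 + (-9*sqrt(2))^2) = sqrt(162 + 162) = sqrt(324) = 18
θ = arctan(b/a) = arctan(-12.7279/-12.7279) (quadrant-adjusted) = 225°
z = 18(cos 225° + i sin 225°)


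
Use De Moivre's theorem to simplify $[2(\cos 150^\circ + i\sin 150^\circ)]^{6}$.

By De Moivre: z^n = r^n(cos(nθ) + i sin(nθ))
= 2^6(cos(6*150°) + i sin(6*150°))
= 64(cos 180° + i sin 180°)
= -64


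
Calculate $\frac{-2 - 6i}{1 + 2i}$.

Multiply numerator and denominator by conjugate (1 - 2i):
= (-2 - 6i)(1 - 2i) / (1^2 + 2^2)
= (-14 - 2i) / 5
= -14/5 - (2/5)i


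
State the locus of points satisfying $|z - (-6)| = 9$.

|z - z0| = r describes a circle centered at z0 with radius r
Here z0 = -6 and r = 9
Locus: Circle centered at (-6, 0) with radius 9


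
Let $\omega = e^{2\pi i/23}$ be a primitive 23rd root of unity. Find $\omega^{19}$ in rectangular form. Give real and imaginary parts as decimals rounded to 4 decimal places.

ω^19 = e^(2πi·19/23) = e^(i·38π/23)
= cos(38π/23) + i sin(38π/23)
= 0.4601 - 0.8879i
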